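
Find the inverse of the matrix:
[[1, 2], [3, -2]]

For [[a,b],[c,d]], inverse = (1/det)·[[d,-b],[-c,a]]
det = (1)(-2) - (2)(3) = -2 - 6 = -8
Inverse = (1/-8)·[[-2, -2], [-3, 1]]
= [[1/4, 1/4], [3/8, -1/8]]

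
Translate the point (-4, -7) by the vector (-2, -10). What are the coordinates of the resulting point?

Translation by (-2, -10) (homogeneous matrix [[1, 0, -2], [0, 1, -10], [0, 0, 1]]):
x' = -4 + -2 = -6
y' = -7 + -10 = -17
Result: (-6, -17)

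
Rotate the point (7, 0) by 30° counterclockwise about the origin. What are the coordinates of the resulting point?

Rotation matrix for 30°: [[cos 30°, -sin 30°], [sin 30°, cos 30°]] ≈ [[0.866025, -0.500000], [0.500000, 0.866025]]
[[0.866025, -0.500000], [0.500000, 0.866025]] × [7, 0]ᵀ ≈ [6.0622, 3.5000]ᵀ
Result: (6.0622, 3.5000)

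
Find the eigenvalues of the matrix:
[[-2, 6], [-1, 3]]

Characteristic equation: det(A - λI) = 0
λ² - (trace)λ + (det) = 0
trace = -2 + 3 = 1, det = (-2)(3) - (6)(-1) = 0
λ² - (1)λ + (0) = 0
λ = (1 ± √((1)² - 4·(0))) / 2 = (1 ± √1) / 2
Solving: λ = 0, 1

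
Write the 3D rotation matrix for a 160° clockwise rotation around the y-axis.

Rotation matrix for clockwise 160° around y-axis:
A clockwise rotation by 160° is a counterclockwise rotation by -160°.
cos(-160°) = -0.9397, sin(-160°) = -0.3420
Result: [[-0.9397, 0, -0.3420], [0, 1, 0], [0.3420, 0, -0.9397]]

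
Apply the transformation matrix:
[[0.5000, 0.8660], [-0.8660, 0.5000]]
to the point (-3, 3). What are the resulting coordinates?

Matrix multiplication:
[[0.5000, 0.8660], [-0.8660, 0.5000]] × [-3, 3]ᵀ
= [(0.5000)(-3) + (0.8660)(3), (-0.8660)(-3) + (0.5000)(3)]ᵀ
= [1.0980, 4.0980]ᵀ
Result: (1.0980, 4.0980)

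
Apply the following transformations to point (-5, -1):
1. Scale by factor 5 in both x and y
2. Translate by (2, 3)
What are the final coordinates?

Step 1: Scale (-5, -1) by 5 → (-25, -5)
Step 2: Translate by (2, 3) → (-23, -2)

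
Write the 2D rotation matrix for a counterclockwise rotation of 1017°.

Rotation matrix formula: [[cos θ, -sin θ], [sin θ, cos θ]]
For θ = 1017°:
cos(1017°) = 0.4540
sin(1017°) = -0.8910
Result: [[0.4540, 0.8910], [-0.8910, 0.4540]]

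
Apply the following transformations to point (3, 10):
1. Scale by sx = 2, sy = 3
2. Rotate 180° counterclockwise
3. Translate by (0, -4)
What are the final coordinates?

Step 1: Scale → (6, 30)
Step 2: Rotate 180° → (-6, -30)
Step 3: Translate → (-6, -34)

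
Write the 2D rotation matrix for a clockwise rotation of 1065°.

Rotation matrix formula: [[cos θ, -sin θ], [sin θ, cos θ]]
A clockwise rotation by 1065° is equivalent to a counterclockwise rotation by -1065°.
For θ = -1065°:
cos(-1065°) = 0.9659
sin(-1065°) = 0.2588
Result: [[0.9659, -0.2588], [0.2588, 0.9659]]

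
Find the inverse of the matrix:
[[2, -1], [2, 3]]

For [[a,b],[c,d]], inverse = (1/det)·[[d,-b],[-c,a]]
det = (2)(3) - (-1)(2) = 6 - -2 = 8
Inverse = (1/8)·[[3, 1], [-2, 2]]
= [[3/8, 1/8], [-1/4, 1/4]]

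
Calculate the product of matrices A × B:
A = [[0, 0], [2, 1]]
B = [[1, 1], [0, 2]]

Matrix multiplication:
C[0][0] = 0×1 + 0×0 = 0
C[0][1] = 0×1 + 0×2 = 0
C[1][0] = 2×1 + 1×0 = 2
C[1][1] = 2×1 + 1×2 = 4
Result: [[0, 0], [2, 4]]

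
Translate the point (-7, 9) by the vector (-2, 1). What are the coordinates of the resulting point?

Translation by (-2, 1) (homogeneous matrix [[1, 0, -2], [0, 1, 1], [0, 0, 1]]):
x' = -7 + -2 = -9
y' = 9 + 1 = 10
Result: (-9, 10)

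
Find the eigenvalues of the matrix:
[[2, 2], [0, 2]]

Characteristic equation: det(A - λI) = 0
λ² - (trace)λ + (det) = 0
trace = 2 + 2 = 4, det = (2)(2) - (2)(0) = 4
λ² - (4)λ + (4) = 0
λ = (4 ± √((4)² - 4·(4))) / 2 = (4 ± √0) / 2
Solving: λ = 2, 2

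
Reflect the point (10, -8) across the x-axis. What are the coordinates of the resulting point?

Reflection across x-axis: (10, -8) → (10, 8)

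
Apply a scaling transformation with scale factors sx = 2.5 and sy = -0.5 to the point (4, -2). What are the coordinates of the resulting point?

Scaling matrix:
[[2.50, 0], [0, -0.50]]
Result: (4 × 2.5, -2 × -0.5) = (10, 1)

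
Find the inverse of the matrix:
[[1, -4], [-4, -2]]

For [[a,b],[c,d]], inverse = (1/det)·[[d,-b],[-c,a]]
det = (1)(-2) - (-4)(-4) = -2 - 16 = -18
Inverse = (1/-18)·[[-2, 4], [4, 1]]
= [[1/9, -2/9], [-2/9, -1/18]]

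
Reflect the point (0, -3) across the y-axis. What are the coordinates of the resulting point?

Reflection across y-axis: (0, -3) → (0, -3)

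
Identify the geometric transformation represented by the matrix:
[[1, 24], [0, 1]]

This matrix represents: horizontal shear with factor 24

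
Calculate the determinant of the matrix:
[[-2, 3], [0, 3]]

For a 2×2 matrix [[a, b], [c, d]], det = ad - bc
det = (-2)(3) - (3)(0) = -6 - 0 = -6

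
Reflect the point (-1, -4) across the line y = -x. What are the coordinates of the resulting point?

Reflection across line y = -x: (-1, -4) → (4, 1)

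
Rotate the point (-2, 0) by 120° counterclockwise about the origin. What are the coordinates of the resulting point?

Rotation matrix for 120°: [[cos 120°, -sin 120°], [sin 120°, cos 120°]] ≈ [[-0.500000, -0.866025], [0.866025, -0.500000]]
[[-0.500000, -0.866025], [0.866025, -0.500000]] × [-2, 0]ᵀ ≈ [1, -1.7321]ᵀ
Result: (1, -1.7321)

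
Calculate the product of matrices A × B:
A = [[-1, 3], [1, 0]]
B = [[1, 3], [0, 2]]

Matrix multiplication:
C[0][0] = -1×1 + 3×0 = -1
C[0][1] = -1×3 + 3×2 = 3
C[1][0] = 1×1 + 0×0 = 1
C[1][1] = 1×3 + 0×2 = 3
Result: [[-1, 3], [1, 3]]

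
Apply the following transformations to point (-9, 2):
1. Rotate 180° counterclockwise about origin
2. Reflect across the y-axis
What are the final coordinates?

Step 1: Rotate 180° → (9, -2)
Step 2: Reflect across y-axis → (-9, -2)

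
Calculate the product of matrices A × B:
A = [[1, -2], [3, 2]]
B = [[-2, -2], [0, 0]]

Matrix multiplication:
C[0][0] = 1×-2 + -2×0 = -2
C[0][1] = 1×-2 + -2×0 = -2
C[1][0] = 3×-2 + 2×0 = -6
C[1][1] = 3×-2 + 2×0 = -6
Result: [[-2, -2], [-6, -6]]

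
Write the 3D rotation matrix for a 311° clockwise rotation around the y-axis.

Rotation matrix for clockwise 311° around y-axis:
A clockwise rotation by 311° is a counterclockwise rotation by -311°.
cos(-311°) = 0.6561, sin(-311°) = 0.7547
Result: [[0.6561, 0, 0.7547], [0, 1, 0], [-0.7547, 0, 0.6561]]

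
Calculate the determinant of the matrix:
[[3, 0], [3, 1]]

For a 2×2 matrix [[a, b], [c, d]], det = ad - bc
det = (3)(1) - (0)(3) = 3 - 0 = 3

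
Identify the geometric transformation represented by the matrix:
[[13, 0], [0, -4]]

This matrix represents: non-uniform scaling by sx = 13, sy = -4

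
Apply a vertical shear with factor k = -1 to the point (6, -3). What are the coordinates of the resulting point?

Shear matrix for vertical shear with factor k = -1:
[[1, 0], [-1, 1]]
Result: (6, -3) → (6, -9)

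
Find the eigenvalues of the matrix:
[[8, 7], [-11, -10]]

Characteristic equation: det(A - λI) = 0
λ² - (trace)λ + (det) = 0
trace = 8 + -10 = -2, det = (8)(-10) - (7)(-11) = -3
λ² - (-2)λ + (-3) = 0
λ = (-2 ± √((-2)² - 4·(-3))) / 2 = (-2 ± √16) / 2
Solving: λ = -3, 1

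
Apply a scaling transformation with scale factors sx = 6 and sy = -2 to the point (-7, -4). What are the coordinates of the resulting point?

Scaling matrix:
[[6, 0], [0, -2]]
Result: (-7 × 6, -4 × -2) = (-42, 8)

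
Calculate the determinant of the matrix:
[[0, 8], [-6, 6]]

For a 2×2 matrix [[a, b], [c, d]], det = ad - bc
det = (0)(6) - (8)(-6) = 0 - -48 = 48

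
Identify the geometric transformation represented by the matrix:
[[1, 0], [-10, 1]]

This matrix represents: vertical shear with factor -10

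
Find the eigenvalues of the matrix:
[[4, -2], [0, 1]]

Characteristic equation: det(A - λI) = 0
λ² - (trace)λ + (det) = 0
trace = 4 + 1 = 5, det = (4)(1) - (-2)(0) = 4
λ² - (5)λ + (4) = 0
λ = (5 ± √((5)² - 4·(4))) / 2 = (5 ± √9) / 2
Solving: λ = 1, 4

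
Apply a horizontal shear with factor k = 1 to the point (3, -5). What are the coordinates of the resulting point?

Shear matrix for horizontal shear with factor k = 1:
[[1, 1], [0, 1]]
Result: (3, -5) → (-2, -5)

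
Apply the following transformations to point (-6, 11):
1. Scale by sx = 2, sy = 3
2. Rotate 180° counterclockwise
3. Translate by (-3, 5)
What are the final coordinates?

Step 1: Scale → (-12, 33)
Step 2: Rotate 180° → (12, -33)
Step 3: Translate → (9, -28)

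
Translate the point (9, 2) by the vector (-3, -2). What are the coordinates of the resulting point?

Translation by (-3, -2) (homogeneous matrix [[1, 0, -3], [0, 1, -2], [0, 0, 1]]):
x' = 9 + -3 = 6
y' = 2 + -2 = 0
Result: (6, 0)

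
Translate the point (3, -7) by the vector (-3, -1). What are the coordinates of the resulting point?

Translation by (-3, -1) (homogeneous matrix [[1, 0, -3], [0, 1, -1], [0, 0, 1]]):
x' = 3 + -3 = 0
y' = -7 + -1 = -8
Result: (0, -8)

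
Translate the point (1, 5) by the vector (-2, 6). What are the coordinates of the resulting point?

Translation by (-2, 6) (homogeneous matrix [[1, 0, -2], [0, 1, 6], [0, 0, 1]]):
x' = 1 + -2 = -1
y' = 5 + 6 = 11
Result: (-1, 11)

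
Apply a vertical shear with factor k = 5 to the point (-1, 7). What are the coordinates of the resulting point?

Shear matrix for vertical shear with factor k = 5:
[[1, 0], [5, 1]]
Result: (-1, 7) → (-1, 2)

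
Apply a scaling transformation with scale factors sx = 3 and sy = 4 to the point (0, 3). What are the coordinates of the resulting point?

Scaling matrix:
[[3, 0], [0, 4]]
Result: (0 × 3, 3 × 4) = (0, 12)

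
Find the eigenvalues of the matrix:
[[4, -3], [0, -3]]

Characteristic equation: det(A - λI) = 0
λ² - (trace)λ + (det) = 0
trace = 4 + -3 = 1, det = (4)(-3) - (-3)(0) = -12
λ² - (1)λ + (-12) = 0
λ = (1 ± √((1)² - 4·(-12))) / 2 = (1 ± √49) / 2
Solving: λ = -3, 4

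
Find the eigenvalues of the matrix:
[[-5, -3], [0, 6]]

Characteristic equation: det(A - λI) = 0
λ² - (trace)λ + (det) = 0
trace = -5 + 6 = 1, det = (-5)(6) - (-3)(0) = -30
λ² - (1)λ + (-30) = 0
λ = (1 ± √((1)² - 4·(-30))) / 2 = (1 ± √121) / 2
Solving: λ = -5, 6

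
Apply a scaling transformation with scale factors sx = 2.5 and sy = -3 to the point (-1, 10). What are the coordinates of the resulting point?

Scaling matrix:
[[2.50, 0], [0, -3]]
Result: (-1 × 2.5, 10 × -3) = (-2.5, -30)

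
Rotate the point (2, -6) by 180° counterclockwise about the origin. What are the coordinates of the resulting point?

Rotation matrix for 180°: [[cos 180°, -sin 180°], [sin 180°, cos 180°]] = [[-1, 0], [0, -1]]
[[-1, 0], [0, -1]] × [2, -6]ᵀ = [-2, 6]ᵀ
Result: (-2, 6)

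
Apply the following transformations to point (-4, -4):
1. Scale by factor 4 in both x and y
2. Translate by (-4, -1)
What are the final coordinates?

Step 1: Scale (-4, -4) by 4 → (-16, -16)
Step 2: Translate by (-4, -1) → (-20, -17)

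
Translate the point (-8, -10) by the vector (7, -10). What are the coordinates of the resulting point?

Translation by (7, -10) (homogeneous matrix [[1, 0, 7], [0, 1, -10], [0, 0, 1]]):
x' = -8 + 7 = -1
y' = -10 + -10 = -20
Result: (-1, -20)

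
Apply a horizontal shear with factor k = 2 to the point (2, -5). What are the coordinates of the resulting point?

Shear matrix for horizontal shear with factor k = 2:
[[1, 2], [0, 1]]
Result: (2, -5) → (-8, -5)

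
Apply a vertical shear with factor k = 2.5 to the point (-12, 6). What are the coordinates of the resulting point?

Shear matrix for vertical shear with factor k = 2.5:
[[1, 0], [2.50, 1]]
Result: (-12, 6) → (-12, -24)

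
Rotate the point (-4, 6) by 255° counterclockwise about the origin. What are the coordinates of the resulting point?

Rotation matrix for 255°: [[cos 255°, -sin 255°], [sin 255°, cos 255°]] ≈ [[-0.258819, 0.965926], [-0.965926, -0.258819]]
[[-0.258819, 0.965926], [-0.965926, -0.258819]] × [-4, 6]ᵀ ≈ [6.8308, 2.3108]ᵀ
Result: (6.8308, 2.3108)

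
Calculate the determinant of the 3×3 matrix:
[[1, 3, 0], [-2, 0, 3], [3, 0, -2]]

Expansion along first row:
det = 1·det([[0,3],[0,-2]]) - 3·det([[-2,3],[3,-2]]) + 0·det([[-2,0],[3,0]])
    = 1·(0·-2 - 3·0) - 3·(-2·-2 - 3·3) + 0·(-2·0 - 0·3)
    = 1·0 - 3·-5 + 0·0
    = 0 + 15 + 0 = 15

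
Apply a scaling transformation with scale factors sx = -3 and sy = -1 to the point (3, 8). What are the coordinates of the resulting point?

Scaling matrix:
[[-3, 0], [0, -1]]
Result: (3 × -3, 8 × -1) = (-9, -8)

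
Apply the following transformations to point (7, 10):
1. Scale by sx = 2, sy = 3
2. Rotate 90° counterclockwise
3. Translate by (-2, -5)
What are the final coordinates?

Step 1: Scale → (14, 30)
Step 2: Rotate 90° → (-30, 14)
Step 3: Translate → (-32, 9)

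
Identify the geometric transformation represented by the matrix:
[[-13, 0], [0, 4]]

This matrix represents: non-uniform scaling by sx = -13, sy = 4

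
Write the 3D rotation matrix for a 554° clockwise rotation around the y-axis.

Rotation matrix for clockwise 554° around y-axis:
A clockwise rotation by 554° is a counterclockwise rotation by -554°.
cos(-554°) = -0.9703, sin(-554°) = 0.2419
Result: [[-0.9703, 0, 0.2419], [0, 1, 0], [-0.2419, 0, -0.9703]]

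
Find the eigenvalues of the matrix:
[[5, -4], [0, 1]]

Characteristic equation: det(A - λI) = 0
λ² - (trace)λ + (det) = 0
trace = 5 + 1 = 6, det = (5)(1) - (-4)(0) = 5
λ² - (6)λ + (5) = 0
λ = (6 ± √((6)² - 4·(5))) / 2 = (6 ± √16) / 2
Solving: λ = 1, 5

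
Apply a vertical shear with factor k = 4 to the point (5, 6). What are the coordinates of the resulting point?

Shear matrix for vertical shear with factor k = 4:
[[1, 0], [4, 1]]
Result: (5, 6) → (5, 26)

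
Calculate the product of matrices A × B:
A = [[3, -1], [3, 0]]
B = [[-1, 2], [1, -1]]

Matrix multiplication:
C[0][0] = 3×-1 + -1×1 = -4
C[0][1] = 3×2 + -1×-1 = 7
C[1][0] = 3×-1 + 0×1 = -3
C[1][1] = 3×2 + 0×-1 = 6
Result: [[-4, 7], [-3, 6]]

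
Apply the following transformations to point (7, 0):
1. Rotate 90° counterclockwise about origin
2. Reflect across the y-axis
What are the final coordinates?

Step 1: Rotate 90° → (0, 7)
Step 2: Reflect across y-axis → (0, 7)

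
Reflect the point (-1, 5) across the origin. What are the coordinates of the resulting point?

Reflection across origin: (-1, 5) → (1, -5)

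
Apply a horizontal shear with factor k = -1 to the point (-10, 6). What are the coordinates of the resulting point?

Shear matrix for horizontal shear with factor k = -1:
[[1, -1], [0, 1]]
Result: (-10, 6) → (-16, 6)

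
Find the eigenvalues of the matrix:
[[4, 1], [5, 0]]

Characteristic equation: det(A - λI) = 0
λ² - (trace)λ + (det) = 0
trace = 4 + 0 = 4, det = (4)(0) - (1)(5) = -5
λ² - (4)λ + (-5) = 0
λ = (4 ± √((4)² - 4·(-5))) / 2 = (4 ± √36) / 2
Solving: λ = -1, 5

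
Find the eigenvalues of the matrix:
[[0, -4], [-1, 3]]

Characteristic equation: det(A - λI) = 0
λ² - (trace)λ + (det) = 0
trace = 0 + 3 = 3, det = (0)(3) - (-4)(-1) = -4
λ² - (3)λ + (-4) = 0
λ = (3 ± √((3)² - 4·(-4))) / 2 = (3 ± √25) / 2
Solving: λ = -1, 4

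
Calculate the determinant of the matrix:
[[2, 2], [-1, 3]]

For a 2×2 matrix [[a, b], [c, d]], det = ad - bc
det = (2)(3) - (2)(-1) = 6 - -2 = 8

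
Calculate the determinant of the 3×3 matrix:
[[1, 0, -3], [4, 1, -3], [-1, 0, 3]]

Expansion along first row:
det = 1·det([[1,-3],[0,3]]) - 0·det([[4,-3],[-1,3]]) + -3·det([[4,1],[-1,0]])
    = 1·(1·3 - -3·0) - 0·(4·3 - -3·-1) + -3·(4·0 - 1·-1)
    = 1·3 - 0·9 + -3·1
    = 3 + 0 + -3 = 0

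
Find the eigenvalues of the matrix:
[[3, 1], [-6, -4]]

Characteristic equation: det(A - λI) = 0
λ² - (trace)λ + (det) = 0
trace = 3 + -4 = -1, det = (3)(-4) - (1)(-6) = -6
λ² - (-1)λ + (-6) = 0
λ = (-1 ± √((-1)² - 4·(-6))) / 2 = (-1 ± √25) / 2
Solving: λ = -3, 2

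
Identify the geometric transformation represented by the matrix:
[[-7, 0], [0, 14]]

This matrix represents: non-uniform scaling by sx = -7, sy = 14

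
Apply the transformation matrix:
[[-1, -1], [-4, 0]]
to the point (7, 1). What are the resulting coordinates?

Matrix multiplication:
[[-1, -1], [-4, 0]] × [7, 1]ᵀ
= [(-1)(7) + (-1)(1), (-4)(7) + (0)(1)]ᵀ
= [-8, -28]ᵀ
Result: (-8, -28)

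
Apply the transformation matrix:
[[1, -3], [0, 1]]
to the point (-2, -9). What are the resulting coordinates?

Matrix multiplication:
[[1, -3], [0, 1]] × [-2, -9]ᵀ
= [(1)(-2) + (-3)(-9), (0)(-2) + (1)(-9)]ᵀ
= [25, -9]ᵀ
Result: (25, -9)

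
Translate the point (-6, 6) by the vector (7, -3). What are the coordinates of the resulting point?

Translation by (7, -3) (homogeneous matrix [[1, 0, 7], [0, 1, -3], [0, 0, 1]]):
x' = -6 + 7 = 1
y' = 6 + -3 = 3
Result: (1, 3)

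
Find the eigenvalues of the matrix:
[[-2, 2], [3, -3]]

Characteristic equation: det(A - λI) = 0
λ² - (trace)λ + (det) = 0
trace = -2 + -3 = -5, det = (-2)(-3) - (2)(3) = 0
λ² - (-5)λ + (0) = 0
λ = (-5 ± √((-5)² - 4·(0))) / 2 = (-5 ± √25) / 2
Solving: λ = -5, 0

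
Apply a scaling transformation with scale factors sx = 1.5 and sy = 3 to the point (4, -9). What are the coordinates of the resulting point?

Scaling matrix:
[[1.50, 0], [0, 3]]
Result: (4 × 1.5, -9 × 3) = (6, -27)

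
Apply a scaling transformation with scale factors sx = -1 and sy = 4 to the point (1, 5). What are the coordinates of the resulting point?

Scaling matrix:
[[-1, 0], [0, 4]]
Result: (1 × -1, 5 × 4) = (-1, 20)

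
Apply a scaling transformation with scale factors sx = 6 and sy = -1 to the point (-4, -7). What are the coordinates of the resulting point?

Scaling matrix:
[[6, 0], [0, -1]]
Result: (-4 × 6, -7 × -1) = (-24, 7)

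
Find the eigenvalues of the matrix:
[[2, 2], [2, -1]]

Characteristic equation: det(A - λI) = 0
λ² - (trace)λ + (det) = 0
trace = 2 + -1 = 1, det = (2)(-1) - (2)(2) = -6
λ² - (1)λ + (-6) = 0
λ = (1 ± √((1)² - 4·(-6))) / 2 = (1 ± √25) / 2
Solving: λ = -2, 3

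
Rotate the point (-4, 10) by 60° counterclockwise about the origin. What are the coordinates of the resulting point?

Rotation matrix for 60°: [[cos 60°, -sin 60°], [sin 60°, cos 60°]] ≈ [[0.500000, -0.866025], [0.866025, 0.500000]]
[[0.500000, -0.866025], [0.866025, 0.500000]] × [-4, 10]ᵀ ≈ [-10.6603, 1.5359]ᵀ
Result: (-10.6603, 1.5359)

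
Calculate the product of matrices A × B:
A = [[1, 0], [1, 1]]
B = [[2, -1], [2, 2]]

Matrix multiplication:
C[0][0] = 1×2 + 0×2 = 2
C[0][1] = 1×-1 + 0×2 = -1
C[1][0] = 1×2 + 1×2 = 4
C[1][1] = 1×-1 + 1×2 = 1
Result: [[2, -1], [4, 1]]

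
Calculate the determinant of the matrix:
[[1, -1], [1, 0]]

For a 2×2 matrix [[a, b], [c, d]], det = ad - bc
det = (1)(0) - (-1)(1) = 0 - -1 = 1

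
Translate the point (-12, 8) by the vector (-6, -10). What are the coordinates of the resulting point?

Translation by (-6, -10) (homogeneous matrix [[1, 0, -6], [0, 1, -10], [0, 0, 1]]):
x' = -12 + -6 = -18
y' = 8 + -10 = -2
Result: (-18, -2)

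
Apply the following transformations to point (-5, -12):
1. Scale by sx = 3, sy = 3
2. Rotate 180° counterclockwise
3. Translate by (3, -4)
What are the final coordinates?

Step 1: Scale → (-15, -36)
Step 2: Rotate 180° → (15, 36)
Step 3: Translate → (18, 32)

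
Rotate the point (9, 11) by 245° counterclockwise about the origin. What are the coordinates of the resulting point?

Rotation matrix for 245°: [[cos 245°, -sin 245°], [sin 245°, cos 245°]] ≈ [[-0.422618, 0.906308], [-0.906308, -0.422618]]
[[-0.422618, 0.906308], [-0.906308, -0.422618]] × [9, 11]ᵀ ≈ [6.1658, -12.8056]ᵀ
Result: (6.1658, -12.8056)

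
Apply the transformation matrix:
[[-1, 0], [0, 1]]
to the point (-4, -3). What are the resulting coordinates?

Matrix multiplication:
[[-1, 0], [0, 1]] × [-4, -3]ᵀ
= [(-1)(-4) + (0)(-3), (0)(-4) + (1)(-3)]ᵀ
= [4, -3]ᵀ
Result: (4, -3)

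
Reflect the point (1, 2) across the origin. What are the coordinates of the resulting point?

Reflection across origin: (1, 2) → (-1, -2)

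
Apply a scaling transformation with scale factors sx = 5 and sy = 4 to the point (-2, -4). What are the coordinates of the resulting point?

Scaling matrix:
[[5, 0], [0, 4]]
Result: (-2 × 5, -4 × 4) = (-10, -16)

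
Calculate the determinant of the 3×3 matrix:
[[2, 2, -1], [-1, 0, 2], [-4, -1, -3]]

Expansion along first row:
det = 2·det([[0,2],[-1,-3]]) - 2·det([[-1,2],[-4,-3]]) + -1·det([[-1,0],[-4,-1]])
    = 2·(0·-3 - 2·-1) - 2·(-1·-3 - 2·-4) + -1·(-1·-1 - 0·-4)
    = 2·2 - 2·11 + -1·1
    = 4 + -22 + -1 = -19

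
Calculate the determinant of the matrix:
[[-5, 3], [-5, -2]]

For a 2×2 matrix [[a, b], [c, d]], det = ad - bc
det = (-5)(-2) - (3)(-5) = 10 - -15 = 25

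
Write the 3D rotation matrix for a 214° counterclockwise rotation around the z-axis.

Rotation matrix for counterclockwise 214° around z-axis:
cos(214°) = -0.8290, sin(214°) = -0.5592
Result: [[-0.8290, 0.5592, 0], [-0.5592, -0.8290, 0], [0, 0, 1]]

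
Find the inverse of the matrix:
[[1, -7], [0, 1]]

For [[a,b],[c,d]], inverse = (1/det)·[[d,-b],[-c,a]]
det = (1)(1) - (-7)(0) = 1 - 0 = 1
Inverse = [[1, 7], [0, 1]]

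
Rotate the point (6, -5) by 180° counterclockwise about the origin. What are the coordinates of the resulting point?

Rotation matrix for 180°: [[cos 180°, -sin 180°], [sin 180°, cos 180°]] = [[-1, 0], [0, -1]]
[[-1, 0], [0, -1]] × [6, -5]ᵀ = [-6, 5]ᵀ
Result: (-6, 5)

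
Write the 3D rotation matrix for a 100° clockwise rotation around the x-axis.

Rotation matrix for clockwise 100° around x-axis:
A clockwise rotation by 100° is a counterclockwise rotation by -100°.
cos(-100°) = -0.1736, sin(-100°) = -0.9848
Result: [[1, 0, 0], [0, -0.1736, 0.9848], [0, -0.9848, -0.1736]]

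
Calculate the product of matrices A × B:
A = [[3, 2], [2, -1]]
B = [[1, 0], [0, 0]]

Matrix multiplication:
C[0][0] = 3×1 + 2×0 = 3
C[0][1] = 3×0 + 2×0 = 0
C[1][0] = 2×1 + -1×0 = 2
C[1][1] = 2×0 + -1×0 = 0
Result: [[3, 0], [2, 0]]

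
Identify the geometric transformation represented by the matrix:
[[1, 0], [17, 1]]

This matrix represents: vertical shear with factor 17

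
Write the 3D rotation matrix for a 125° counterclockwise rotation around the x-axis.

Rotation matrix for counterclockwise 125° around x-axis:
cos(125°) = -0.5736, sin(125°) = 0.8192
Result: [[1, 0, 0], [0, -0.5736, -0.8192], [0, 0.8192, -0.5736]]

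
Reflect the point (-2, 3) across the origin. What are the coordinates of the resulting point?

Reflection across origin: (-2, 3) → (2, -3)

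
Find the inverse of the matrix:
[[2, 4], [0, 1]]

For [[a,b],[c,d]], inverse = (1/det)·[[d,-b],[-c,a]]
det = (2)(1) - (4)(0) = 2 - 0 = 2
Inverse = (1/2)·[[1, -4], [0, 2]]
= [[1/2, -2], [0, 1]]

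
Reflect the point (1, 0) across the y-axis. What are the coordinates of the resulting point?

Reflection across y-axis: (1, 0) → (-1, 0)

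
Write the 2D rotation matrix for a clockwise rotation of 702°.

Rotation matrix formula: [[cos θ, -sin θ], [sin θ, cos θ]]
A clockwise rotation by 702° is equivalent to a counterclockwise rotation by -702°.
For θ = -702°:
cos(-702°) = 0.9511
sin(-702°) = 0.3090
Result: [[0.9511, -0.3090], [0.3090, 0.9511]]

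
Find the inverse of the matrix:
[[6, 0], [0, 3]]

For [[a,b],[c,d]], inverse = (1/det)·[[d,-b],[-c,a]]
det = (6)(3) - (0)(0) = 18 - 0 = 18
Inverse = (1/18)·[[3, 0], [0, 6]]
= [[1/6, 0], [0, 1/3]]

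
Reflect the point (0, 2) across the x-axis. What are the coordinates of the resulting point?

Reflection across x-axis: (0, 2) → (0, -2)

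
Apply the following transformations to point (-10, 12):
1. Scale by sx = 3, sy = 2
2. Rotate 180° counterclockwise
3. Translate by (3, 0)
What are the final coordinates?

Step 1: Scale → (-30, 24)
Step 2: Rotate 180° → (30, -24)
Step 3: Translate → (33, -24)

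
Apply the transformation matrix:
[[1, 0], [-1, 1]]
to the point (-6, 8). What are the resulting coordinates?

Matrix multiplication:
[[1, 0], [-1, 1]] × [-6, 8]ᵀ
= [(1)(-6) + (0)(8), (-1)(-6) + (1)(8)]ᵀ
= [-6, 14]ᵀ
Result: (-6, 14)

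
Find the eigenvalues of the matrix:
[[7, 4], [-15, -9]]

Characteristic equation: det(A - λI) = 0
λ² - (trace)λ + (det) = 0
trace = 7 + -9 = -2, det = (7)(-9) - (4)(-15) = -3
λ² - (-2)λ + (-3) = 0
λ = (-2 ± √((-2)² - 4·(-3))) / 2 = (-2 ± √16) / 2
Solving: λ = -3, 1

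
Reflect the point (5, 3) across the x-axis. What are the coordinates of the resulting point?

Reflection across x-axis: (5, 3) → (5, -3)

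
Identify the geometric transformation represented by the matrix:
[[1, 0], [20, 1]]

This matrix represents: vertical shear with factor 20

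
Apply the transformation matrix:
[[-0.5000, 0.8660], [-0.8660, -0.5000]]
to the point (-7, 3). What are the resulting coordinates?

Matrix multiplication:
[[-0.5000, 0.8660], [-0.8660, -0.5000]] × [-7, 3]ᵀ
= [(-0.5000)(-7) + (0.8660)(3), (-0.8660)(-7) + (-0.5000)(3)]ᵀ
= [6.0980, 4.5620]ᵀ
Result: (6.0980, 4.5620)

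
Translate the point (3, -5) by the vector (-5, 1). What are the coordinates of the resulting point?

Translation by (-5, 1) (homogeneous matrix [[1, 0, -5], [0, 1, 1], [0, 0, 1]]):
x' = 3 + -5 = -2
y' = -5 + 1 = -4
Result: (-2, -4)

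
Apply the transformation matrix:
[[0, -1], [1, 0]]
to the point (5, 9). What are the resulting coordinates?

Matrix multiplication:
[[0, -1], [1, 0]] × [5, 9]ᵀ
= [(0)(5) + (-1)(9), (1)(5) + (0)(9)]ᵀ
= [-9, 5]ᵀ
Result: (-9, 5)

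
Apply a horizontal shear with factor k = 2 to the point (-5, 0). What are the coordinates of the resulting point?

Shear matrix for horizontal shear with factor k = 2:
[[1, 2], [0, 1]]
Result: (-5, 0) → (-5, 0)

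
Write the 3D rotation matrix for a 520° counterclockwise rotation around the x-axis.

Rotation matrix for counterclockwise 520° around x-axis:
cos(520°) = -0.9397, sin(520°) = 0.3420
Result: [[1, 0, 0], [0, -0.9397, -0.3420], [0, 0.3420, -0.9397]]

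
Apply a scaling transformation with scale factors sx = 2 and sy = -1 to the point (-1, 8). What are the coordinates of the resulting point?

Scaling matrix:
[[2, 0], [0, -1]]
Result: (-1 × 2, 8 × -1) = (-2, -8)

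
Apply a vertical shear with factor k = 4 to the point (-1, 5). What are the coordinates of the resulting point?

Shear matrix for vertical shear with factor k = 4:
[[1, 0], [4, 1]]
Result: (-1, 5) → (-1, 1)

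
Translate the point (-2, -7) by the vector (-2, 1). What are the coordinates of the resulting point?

Translation by (-2, 1) (homogeneous matrix [[1, 0, -2], [0, 1, 1], [0, 0, 1]]):
x' = -2 + -2 = -4
y' = -7 + 1 = -6
Result: (-4, -6)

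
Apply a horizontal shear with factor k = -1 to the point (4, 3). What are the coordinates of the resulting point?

Shear matrix for horizontal shear with factor k = -1:
[[1, -1], [0, 1]]
Result: (4, 3) → (1, 3)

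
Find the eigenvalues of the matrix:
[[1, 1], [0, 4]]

Characteristic equation: det(A - λI) = 0
λ² - (trace)λ + (det) = 0
trace = 1 + 4 = 5, det = (1)(4) - (1)(0) = 4
λ² - (5)λ + (4) = 0
λ = (5 ± √((5)² - 4·(4))) / 2 = (5 ± √9) / 2
Solving: λ = 1, 4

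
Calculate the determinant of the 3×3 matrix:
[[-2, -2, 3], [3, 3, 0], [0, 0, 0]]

Expansion along first row:
det = -2·det([[3,0],[0,0]]) - -2·det([[3,0],[0,0]]) + 3·det([[3,3],[0,0]])
    = -2·(3·0 - 0·0) - -2·(3·0 - 0·0) + 3·(3·0 - 3·0)
    = -2·0 - -2·0 + 3·0
    = 0 + 0 + 0 = 0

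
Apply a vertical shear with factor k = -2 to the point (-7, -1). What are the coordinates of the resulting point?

Shear matrix for vertical shear with factor k = -2:
[[1, 0], [-2, 1]]
Result: (-7, -1) → (-7, 13)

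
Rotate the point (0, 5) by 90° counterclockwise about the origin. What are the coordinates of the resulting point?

Rotation matrix for 90°: [[cos 90°, -sin 90°], [sin 90°, cos 90°]] = [[0, -1], [1, 0]]
[[0, -1], [1, 0]] × [0, 5]ᵀ = [-5, 0]ᵀ
Result: (-5, 0)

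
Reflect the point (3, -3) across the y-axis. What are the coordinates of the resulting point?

Reflection across y-axis: (3, -3) → (-3, -3)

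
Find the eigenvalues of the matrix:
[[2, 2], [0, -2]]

Characteristic equation: det(A - λI) = 0
λ² - (trace)λ + (det) = 0
trace = 2 + -2 = 0, det = (2)(-2) - (2)(0) = -4
λ² - (0)λ + (-4) = 0
λ = (0 ± √((0)² - 4·(-4))) / 2 = (0 ± √16) / 2
Solving: λ = -2, 2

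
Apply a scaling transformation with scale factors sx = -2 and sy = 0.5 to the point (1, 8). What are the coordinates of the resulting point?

Scaling matrix:
[[-2, 0], [0, 0.50]]
Result: (1 × -2, 8 × 0.5) = (-2, 4)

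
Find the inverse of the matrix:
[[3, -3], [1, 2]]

For [[a,b],[c,d]], inverse = (1/det)·[[d,-b],[-c,a]]
det = (3)(2) - (-3)(1) = 6 - -3 = 9
Inverse = (1/9)·[[2, 3], [-1, 3]]
= [[2/9, 1/3], [-1/9, 1/3]]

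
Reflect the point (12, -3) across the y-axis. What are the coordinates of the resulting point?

Reflection across y-axis: (12, -3) → (-12, -3)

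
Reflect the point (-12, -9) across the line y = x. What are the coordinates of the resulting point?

Reflection across line y = x: (-12, -9) → (-9, -12)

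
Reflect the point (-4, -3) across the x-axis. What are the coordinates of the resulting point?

Reflection across x-axis: (-4, -3) → (-4, 3)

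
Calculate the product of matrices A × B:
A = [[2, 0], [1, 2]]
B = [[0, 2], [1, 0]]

Matrix multiplication:
C[0][0] = 2×0 + 0×1 = 0
C[0][1] = 2×2 + 0×0 = 4
C[1][0] = 1×0 + 2×1 = 2
C[1][1] = 1×2 + 2×0 = 2
Result: [[0, 4], [2, 2]]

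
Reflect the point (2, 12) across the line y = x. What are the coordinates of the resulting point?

Reflection across line y = x: (2, 12) → (12, 2)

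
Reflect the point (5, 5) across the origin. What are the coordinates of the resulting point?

Reflection across origin: (5, 5) → (-5, -5)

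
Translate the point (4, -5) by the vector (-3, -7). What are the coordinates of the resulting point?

Translation by (-3, -7) (homogeneous matrix [[1, 0, -3], [0, 1, -7], [0, 0, 1]]):
x' = 4 + -3 = 1
y' = -5 + -7 = -12
Result: (1, -12)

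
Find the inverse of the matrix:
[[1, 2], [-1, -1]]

For [[a,b],[c,d]], inverse = (1/det)·[[d,-b],[-c,a]]
det = (1)(-1) - (2)(-1) = -1 - -2 = 1
Inverse = [[-1, -2], [1, 1]]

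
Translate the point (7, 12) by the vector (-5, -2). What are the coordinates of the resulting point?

Translation by (-5, -2) (homogeneous matrix [[1, 0, -5], [0, 1, -2], [0, 0, 1]]):
x' = 7 + -5 = 2
y' = 12 + -2 = 10
Result: (2, 10)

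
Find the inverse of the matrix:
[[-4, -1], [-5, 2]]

For [[a,b],[c,d]], inverse = (1/det)·[[d,-b],[-c,a]]
det = (-4)(2) - (-1)(-5) = -8 - 5 = -13
Inverse = (1/-13)·[[2, 1], [5, -4]]
= [[-2/13, -1/13], [-5/13, 4/13]]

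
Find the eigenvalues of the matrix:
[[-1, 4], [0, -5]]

Characteristic equation: det(A - λI) = 0
λ² - (trace)λ + (det) = 0
trace = -1 + -5 = -6, det = (-1)(-5) - (4)(0) = 5
λ² - (-6)λ + (5) = 0
λ = (-6 ± √((-6)² - 4·(5))) / 2 = (-6 ± √16) / 2
Solving: λ = -5, -1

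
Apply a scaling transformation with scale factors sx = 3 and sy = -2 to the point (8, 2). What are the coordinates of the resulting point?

Scaling matrix:
[[3, 0], [0, -2]]
Result: (8 × 3, 2 × -2) = (24, -4)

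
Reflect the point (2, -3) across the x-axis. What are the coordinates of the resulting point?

Reflection across x-axis: (2, -3) → (2, 3)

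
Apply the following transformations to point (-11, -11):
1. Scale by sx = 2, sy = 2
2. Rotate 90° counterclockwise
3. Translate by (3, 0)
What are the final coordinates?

Step 1: Scale → (-22, -22)
Step 2: Rotate 90° → (22, -22)
Step 3: Translate → (25, -22)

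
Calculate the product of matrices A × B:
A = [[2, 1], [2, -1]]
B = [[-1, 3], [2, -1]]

Matrix multiplication:
C[0][0] = 2×-1 + 1×2 = 0
C[0][1] = 2×3 + 1×-1 = 5
C[1][0] = 2×-1 + -1×2 = -4
C[1][1] = 2×3 + -1×-1 = 7
Result: [[0, 5], [-4, 7]]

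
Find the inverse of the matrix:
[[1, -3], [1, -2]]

For [[a,b],[c,d]], inverse = (1/det)·[[d,-b],[-c,a]]
det = (1)(-2) - (-3)(1) = -2 - -3 = 1
Inverse = [[-2, 3], [-1, 1]]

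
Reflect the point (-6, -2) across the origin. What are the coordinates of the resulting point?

Reflection across origin: (-6, -2) → (6, 2)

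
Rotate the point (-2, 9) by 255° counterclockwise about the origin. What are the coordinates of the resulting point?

Rotation matrix for 255°: [[cos 255°, -sin 255°], [sin 255°, cos 255°]] ≈ [[-0.258819, 0.965926], [-0.965926, -0.258819]]
[[-0.258819, 0.965926], [-0.965926, -0.258819]] × [-2, 9]ᵀ ≈ [9.2110, -0.3975]ᵀ
Result: (9.2110, -0.3975)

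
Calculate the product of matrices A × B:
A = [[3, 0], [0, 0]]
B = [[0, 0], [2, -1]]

Matrix multiplication:
C[0][0] = 3×0 + 0×2 = 0
C[0][1] = 3×0 + 0×-1 = 0
C[1][0] = 0×0 + 0×2 = 0
C[1][1] = 0×0 + 0×-1 = 0
Result: [[0, 0], [0, 0]]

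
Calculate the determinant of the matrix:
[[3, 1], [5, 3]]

For a 2×2 matrix [[a, b], [c, d]], det = ad - bc
det = (3)(3) - (1)(5) = 9 - 5 = 4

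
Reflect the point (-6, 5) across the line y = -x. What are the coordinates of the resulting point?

Reflection across line y = -x: (-6, 5) → (-5, 6)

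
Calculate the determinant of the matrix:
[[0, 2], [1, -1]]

For a 2×2 matrix [[a, b], [c, d]], det = ad - bc
det = (0)(-1) - (2)(1) = 0 - 2 = -2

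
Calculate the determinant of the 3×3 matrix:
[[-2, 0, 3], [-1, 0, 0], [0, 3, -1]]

Expansion along first row:
det = -2·det([[0,0],[3,-1]]) - 0·det([[-1,0],[0,-1]]) + 3·det([[-1,0],[0,3]])
    = -2·(0·-1 - 0·3) - 0·(-1·-1 - 0·0) + 3·(-1·3 - 0·0)
    = -2·0 - 0·1 + 3·-3
    = 0 + 0 + -9 = -9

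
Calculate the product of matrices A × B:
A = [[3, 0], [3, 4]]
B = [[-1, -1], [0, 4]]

Matrix multiplication:
C[0][0] = 3×-1 + 0×0 = -3
C[0][1] = 3×-1 + 0×4 = -3
C[1][0] = 3×-1 + 4×0 = -3
C[1][1] = 3×-1 + 4×4 = 13
Result: [[-3, -3], [-3, 13]]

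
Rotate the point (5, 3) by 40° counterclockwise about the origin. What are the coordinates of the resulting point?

Rotation matrix for 40°: [[cos 40°, -sin 40°], [sin 40°, cos 40°]] ≈ [[0.766044, -0.642788], [0.642788, 0.766044]]
[[0.766044, -0.642788], [0.642788, 0.766044]] × [5, 3]ᵀ ≈ [1.9019, 5.5121]ᵀ
Result: (1.9019, 5.5121)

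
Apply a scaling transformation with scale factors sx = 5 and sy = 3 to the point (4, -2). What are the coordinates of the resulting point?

Scaling matrix:
[[5, 0], [0, 3]]
Result: (4 × 5, -2 × 3) = (20, -6)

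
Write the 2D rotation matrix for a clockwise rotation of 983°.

Rotation matrix formula: [[cos θ, -sin θ], [sin θ, cos θ]]
A clockwise rotation by 983° is equivalent to a counterclockwise rotation by -983°.
For θ = -983°:
cos(-983°) = -0.1219
sin(-983°) = 0.9925
Result: [[-0.1219, -0.9925], [0.9925, -0.1219]]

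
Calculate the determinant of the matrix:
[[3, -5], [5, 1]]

For a 2×2 matrix [[a, b], [c, d]], det = ad - bc
det = (3)(1) - (-5)(5) = 3 - -25 = 28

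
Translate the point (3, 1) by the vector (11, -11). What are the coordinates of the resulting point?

Translation by (11, -11) (homogeneous matrix [[1, 0, 11], [0, 1, -11], [0, 0, 1]]):
x' = 3 + 11 = 14
y' = 1 + -11 = -10
Result: (14, -10)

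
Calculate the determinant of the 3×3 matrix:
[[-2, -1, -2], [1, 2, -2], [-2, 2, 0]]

Expansion along first row:
det = -2·det([[2,-2],[2,0]]) - -1·det([[1,-2],[-2,0]]) + -2·det([[1,2],[-2,2]])
    = -2·(2·0 - -2·2) - -1·(1·0 - -2·-2) + -2·(1·2 - 2·-2)
    = -2·4 - -1·-4 + -2·6
    = -8 + -4 + -12 = -24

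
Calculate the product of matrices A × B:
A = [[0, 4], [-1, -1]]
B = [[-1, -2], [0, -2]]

Matrix multiplication:
C[0][0] = 0×-1 + 4×0 = 0
C[0][1] = 0×-2 + 4×-2 = -8
C[1][0] = -1×-1 + -1×0 = 1
C[1][1] = -1×-2 + -1×-2 = 4
Result: [[0, -8], [1, 4]]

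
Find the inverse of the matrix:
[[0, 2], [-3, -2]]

For [[a,b],[c,d]], inverse = (1/det)·[[d,-b],[-c,a]]
det = (0)(-2) - (2)(-3) = 0 - -6 = 6
Inverse = (1/6)·[[-2, -2], [3, 0]]
= [[-1/3, -1/3], [1/2, 0]]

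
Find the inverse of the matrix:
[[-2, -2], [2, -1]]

For [[a,b],[c,d]], inverse = (1/det)·[[d,-b],[-c,a]]
det = (-2)(-1) - (-2)(2) = 2 - -4 = 6
Inverse = (1/6)·[[-1, 2], [-2, -2]]
= [[-1/6, 1/3], [-1/3, -1/3]]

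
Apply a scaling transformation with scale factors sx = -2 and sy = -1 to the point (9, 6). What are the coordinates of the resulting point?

Scaling matrix:
[[-2, 0], [0, -1]]
Result: (9 × -2, 6 × -1) = (-18, -6)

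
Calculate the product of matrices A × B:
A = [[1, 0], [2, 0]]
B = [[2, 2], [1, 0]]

Matrix multiplication:
C[0][0] = 1×2 + 0×1 = 2
C[0][1] = 1×2 + 0×0 = 2
C[1][0] = 2×2 + 0×1 = 4
C[1][1] = 2×2 + 0×0 = 4
Result: [[2, 2], [4, 4]]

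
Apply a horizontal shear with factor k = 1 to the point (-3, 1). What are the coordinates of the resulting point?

Shear matrix for horizontal shear with factor k = 1:
[[1, 1], [0, 1]]
Result: (-3, 1) → (-2, 1)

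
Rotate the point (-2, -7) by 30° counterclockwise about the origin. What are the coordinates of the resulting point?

Rotation matrix for 30°: [[cos 30°, -sin 30°], [sin 30°, cos 30°]] ≈ [[0.866025, -0.500000], [0.500000, 0.866025]]
[[0.866025, -0.500000], [0.500000, 0.866025]] × [-2, -7]ᵀ ≈ [1.7679, -7.0622]ᵀ
Result: (1.7679, -7.0622)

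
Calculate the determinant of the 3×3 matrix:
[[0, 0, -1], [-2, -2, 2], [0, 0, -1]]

Expansion along first row:
det = 0·det([[-2,2],[0,-1]]) - 0·det([[-2,2],[0,-1]]) + -1·det([[-2,-2],[0,0]])
    = 0·(-2·-1 - 2·0) - 0·(-2·-1 - 2·0) + -1·(-2·0 - -2·0)
    = 0·2 - 0·2 + -1·0
    = 0 + 0 + 0 = 0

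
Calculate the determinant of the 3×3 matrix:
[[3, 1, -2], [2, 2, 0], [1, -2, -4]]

Expansion along first row:
det = 3·det([[2,0],[-2,-4]]) - 1·det([[2,0],[1,-4]]) + -2·det([[2,2],[1,-2]])
    = 3·(2·-4 - 0·-2) - 1·(2·-4 - 0·1) + -2·(2·-2 - 2·1)
    = 3·-8 - 1·-8 + -2·-6
    = -24 + 8 + 12 = -4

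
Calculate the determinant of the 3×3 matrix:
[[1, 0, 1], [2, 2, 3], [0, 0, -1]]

Expansion along first row:
det = 1·det([[2,3],[0,-1]]) - 0·det([[2,3],[0,-1]]) + 1·det([[2,2],[0,0]])
    = 1·(2·-1 - 3·0) - 0·(2·-1 - 3·0) + 1·(2·0 - 2·0)
    = 1·-2 - 0·-2 + 1·0
    = -2 + 0 + 0 = -2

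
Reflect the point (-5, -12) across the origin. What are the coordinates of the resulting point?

Reflection across origin: (-5, -12) → (5, 12)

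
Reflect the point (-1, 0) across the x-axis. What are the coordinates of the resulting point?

Reflection across x-axis: (-1, 0) → (-1, 0)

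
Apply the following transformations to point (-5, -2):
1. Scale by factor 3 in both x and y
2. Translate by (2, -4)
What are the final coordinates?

Step 1: Scale (-5, -2) by 3 → (-15, -6)
Step 2: Translate by (2, -4) → (-13, -10)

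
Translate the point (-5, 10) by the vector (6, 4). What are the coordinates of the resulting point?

Translation by (6, 4) (homogeneous matrix [[1, 0, 6], [0, 1, 4], [0, 0, 1]]):
x' = -5 + 6 = 1
y' = 10 + 4 = 14
Result: (1, 14)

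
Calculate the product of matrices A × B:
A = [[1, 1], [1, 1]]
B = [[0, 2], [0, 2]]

Matrix multiplication:
C[0][0] = 1×0 + 1×0 = 0
C[0][1] = 1×2 + 1×2 = 4
C[1][0] = 1×0 + 1×0 = 0
C[1][1] = 1×2 + 1×2 = 4
Result: [[0, 4], [0, 4]]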